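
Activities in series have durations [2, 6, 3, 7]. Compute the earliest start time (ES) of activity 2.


Activity 2 starts after activities 1 through 1 complete.
Predecessor durations: [2]
ES = 2 = 2

2


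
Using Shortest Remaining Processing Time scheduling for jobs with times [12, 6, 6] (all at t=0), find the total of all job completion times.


Since all jobs arrive at t=0, SRPT equals SPT ordering.
SPT order: [6, 6, 12]
Completion times:
  Job 1: p=6, C=6
  Job 2: p=6, C=12
  Job 3: p=12, C=24
Total completion time = 6 + 12 + 24 = 42

42


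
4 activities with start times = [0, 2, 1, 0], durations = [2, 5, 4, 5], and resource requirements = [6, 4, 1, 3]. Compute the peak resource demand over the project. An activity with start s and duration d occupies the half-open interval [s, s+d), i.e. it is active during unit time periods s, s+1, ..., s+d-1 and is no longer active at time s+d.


Each activity i is active on [start_i, start_i + duration_i).
Compute total resource usage per time slot:
  t=0: active resources = [6, 3], total = 9
  t=1: active resources = [6, 1, 3], total = 10
  t=2: active resources = [4, 1, 3], total = 8
  t=3: active resources = [4, 1, 3], total = 8
  t=4: active resources = [4, 1, 3], total = 8
  t=5: active resources = [4], total = 4
  t=6: active resources = [4], total = 4
Peak resource demand = 10

10


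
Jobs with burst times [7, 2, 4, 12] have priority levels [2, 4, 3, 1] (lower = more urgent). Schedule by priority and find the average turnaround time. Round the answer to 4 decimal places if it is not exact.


Sort by priority (ascending = highest first):
Order: [(1, 12), (2, 7), (3, 4), (4, 2)]
Completion times:
  Priority 1, burst=12, C=12
  Priority 2, burst=7, C=19
  Priority 3, burst=4, C=23
  Priority 4, burst=2, C=25
Average turnaround = 79/4 = 19.75

19.75


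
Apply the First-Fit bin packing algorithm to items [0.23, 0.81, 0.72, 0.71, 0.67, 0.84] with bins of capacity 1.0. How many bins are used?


Place items sequentially using First-Fit:
  Item 0.23 -> new Bin 1
  Item 0.81 -> new Bin 2
  Item 0.72 -> Bin 1 (now 0.95)
  Item 0.71 -> new Bin 3
  Item 0.67 -> new Bin 4
  Item 0.84 -> new Bin 5
Total bins used = 5

5


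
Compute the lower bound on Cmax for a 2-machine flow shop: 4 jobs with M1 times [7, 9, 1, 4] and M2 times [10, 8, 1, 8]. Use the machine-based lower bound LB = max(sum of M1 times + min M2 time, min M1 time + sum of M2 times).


LB1 = sum(M1 times) + min(M2 times) = 21 + 1 = 22
LB2 = min(M1 times) + sum(M2 times) = 1 + 27 = 28
Lower bound = max(LB1, LB2) = max(22, 28) = 28

28


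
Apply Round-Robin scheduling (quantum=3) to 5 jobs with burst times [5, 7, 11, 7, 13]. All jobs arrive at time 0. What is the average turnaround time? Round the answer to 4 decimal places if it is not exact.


Time quantum = 3
Execution trace:
  J1 runs 3 units, time = 3
  J2 runs 3 units, time = 6
  J3 runs 3 units, time = 9
  J4 runs 3 units, time = 12
  J5 runs 3 units, time = 15
  J1 runs 2 units, time = 17
  J2 runs 3 units, time = 20
  J3 runs 3 units, time = 23
  J4 runs 3 units, time = 26
  J5 runs 3 units, time = 29
  J2 runs 1 units, time = 30
  J3 runs 3 units, time = 33
  J4 runs 1 units, time = 34
  J5 runs 3 units, time = 37
  J3 runs 2 units, time = 39
  J5 runs 3 units, time = 42
  J5 runs 1 units, time = 43
Finish times: [17, 30, 39, 34, 43]
Average turnaround = 163/5 = 32.6

32.6


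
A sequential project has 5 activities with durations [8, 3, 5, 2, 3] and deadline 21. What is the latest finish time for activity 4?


LF(activity 4) = deadline - sum of successor durations
Successors: activities 5 through 5 with durations [3]
Sum of successor durations = 3
LF = 21 - 3 = 18

18


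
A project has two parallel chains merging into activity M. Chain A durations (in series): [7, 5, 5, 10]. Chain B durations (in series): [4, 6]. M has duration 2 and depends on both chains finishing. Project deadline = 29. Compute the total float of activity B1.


Forward pass: ES(B1) = sum of predecessors on chain B = 0
EF = ES + duration = 0 + 4 = 4
Backward pass: LF(M) = deadline = 29; LS(M) = 29 - 2 = 27
LF(B1) = LS(M) - sum(successors on chain B) = 27 - 6 = 21
LS = LF - duration = 21 - 4 = 17
Total float = LS - ES = 17 - 0 = 17

17


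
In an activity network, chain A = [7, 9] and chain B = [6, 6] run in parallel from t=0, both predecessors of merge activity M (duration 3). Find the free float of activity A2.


ES(A2) = sum of predecessors on chain A = 7
EF(A2) = ES + duration = 7 + 9 = 16
Successor of A2 is M. ES(M) = max(sum(A), sum(B)) = max(16, 12) = 16
Free float = ES(successor) - EF(current) = 16 - 16 = 0

0


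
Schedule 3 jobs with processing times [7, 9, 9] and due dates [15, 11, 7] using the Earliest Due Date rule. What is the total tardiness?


Sort by due date (EDD order): [(9, 7), (9, 11), (7, 15)]
Compute completion times and tardiness:
  Job 1: p=9, d=7, C=9, tardiness=max(0,9-7)=2
  Job 2: p=9, d=11, C=18, tardiness=max(0,18-11)=7
  Job 3: p=7, d=15, C=25, tardiness=max(0,25-15)=10
Total tardiness = 19

19


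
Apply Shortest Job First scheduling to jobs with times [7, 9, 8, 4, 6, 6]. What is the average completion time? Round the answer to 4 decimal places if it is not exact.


SJF order (ascending): [4, 6, 6, 7, 8, 9]
Completion times:
  Job 1: burst=4, C=4
  Job 2: burst=6, C=10
  Job 3: burst=6, C=16
  Job 4: burst=7, C=23
  Job 5: burst=8, C=31
  Job 6: burst=9, C=40
Average completion = 124/6 = 20.6667

20.6667


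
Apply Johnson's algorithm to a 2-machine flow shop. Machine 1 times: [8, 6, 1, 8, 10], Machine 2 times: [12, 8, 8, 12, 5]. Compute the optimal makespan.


Apply Johnson's rule:
  Group 1 (a <= b): [(3, 1, 8), (2, 6, 8), (1, 8, 12), (4, 8, 12)]
  Group 2 (a > b): [(5, 10, 5)]
Optimal job order: [3, 2, 1, 4, 5]
Schedule:
  Job 3: M1 done at 1, M2 done at 9
  Job 2: M1 done at 7, M2 done at 17
  Job 1: M1 done at 15, M2 done at 29
  Job 4: M1 done at 23, M2 done at 41
  Job 5: M1 done at 33, M2 done at 46
Makespan = 46

46


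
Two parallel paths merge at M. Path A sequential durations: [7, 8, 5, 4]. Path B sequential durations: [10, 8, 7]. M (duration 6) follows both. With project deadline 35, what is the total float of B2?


Forward pass: ES(B2) = sum of predecessors on chain B = 10
EF = ES + duration = 10 + 8 = 18
Backward pass: LF(M) = deadline = 35; LS(M) = 35 - 6 = 29
LF(B2) = LS(M) - sum(successors on chain B) = 29 - 7 = 22
LS = LF - duration = 22 - 8 = 14
Total float = LS - ES = 14 - 10 = 4

4


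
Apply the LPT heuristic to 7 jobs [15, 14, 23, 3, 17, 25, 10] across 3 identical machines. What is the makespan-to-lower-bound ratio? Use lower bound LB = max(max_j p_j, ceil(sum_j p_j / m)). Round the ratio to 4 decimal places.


LPT order: [25, 23, 17, 15, 14, 10, 3]
Machine loads after assignment: [35, 37, 35]
LPT makespan = 37
Lower bound = max(max_job, ceil(total/3)) = max(25, 36) = 36
Ratio = 37 / 36 = 1.0278

1.0278


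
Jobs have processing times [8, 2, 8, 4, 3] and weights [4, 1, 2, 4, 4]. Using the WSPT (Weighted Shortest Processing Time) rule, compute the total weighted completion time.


Compute p/w ratios and sort ascending (WSPT): [(3, 4), (4, 4), (8, 4), (2, 1), (8, 2)]
Compute weighted completion times:
  Job (p=3,w=4): C=3, w*C=4*3=12
  Job (p=4,w=4): C=7, w*C=4*7=28
  Job (p=8,w=4): C=15, w*C=4*15=60
  Job (p=2,w=1): C=17, w*C=1*17=17
  Job (p=8,w=2): C=25, w*C=2*25=50
Total weighted completion time = 167

167


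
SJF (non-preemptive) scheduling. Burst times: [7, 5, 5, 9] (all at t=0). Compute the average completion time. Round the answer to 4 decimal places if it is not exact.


SJF order (ascending): [5, 5, 7, 9]
Completion times:
  Job 1: burst=5, C=5
  Job 2: burst=5, C=10
  Job 3: burst=7, C=17
  Job 4: burst=9, C=26
Average completion = 58/4 = 14.5

14.5


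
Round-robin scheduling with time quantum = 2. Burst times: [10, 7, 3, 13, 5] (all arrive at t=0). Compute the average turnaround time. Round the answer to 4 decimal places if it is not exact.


Time quantum = 2
Execution trace:
  J1 runs 2 units, time = 2
  J2 runs 2 units, time = 4
  J3 runs 2 units, time = 6
  J4 runs 2 units, time = 8
  J5 runs 2 units, time = 10
  J1 runs 2 units, time = 12
  J2 runs 2 units, time = 14
  J3 runs 1 units, time = 15
  J4 runs 2 units, time = 17
  J5 runs 2 units, time = 19
  J1 runs 2 units, time = 21
  J2 runs 2 units, time = 23
  J4 runs 2 units, time = 25
  J5 runs 1 units, time = 26
  J1 runs 2 units, time = 28
  J2 runs 1 units, time = 29
  J4 runs 2 units, time = 31
  J1 runs 2 units, time = 33
  J4 runs 2 units, time = 35
  J4 runs 2 units, time = 37
  J4 runs 1 units, time = 38
Finish times: [33, 29, 15, 38, 26]
Average turnaround = 141/5 = 28.2

28.2


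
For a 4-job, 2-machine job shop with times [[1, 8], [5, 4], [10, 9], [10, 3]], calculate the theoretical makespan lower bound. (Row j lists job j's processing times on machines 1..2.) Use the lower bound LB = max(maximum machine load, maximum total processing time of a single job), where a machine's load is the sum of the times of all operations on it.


Machine loads:
  Machine 1: 1 + 5 + 10 + 10 = 26
  Machine 2: 8 + 4 + 9 + 3 = 24
Max machine load = 26
Job totals:
  Job 1: 9
  Job 2: 9
  Job 3: 19
  Job 4: 13
Max job total = 19
Lower bound = max(26, 19) = 26

26


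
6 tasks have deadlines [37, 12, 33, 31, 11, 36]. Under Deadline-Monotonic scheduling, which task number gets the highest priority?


Sort tasks by relative deadline (ascending):
  Task 5: deadline = 11
  Task 2: deadline = 12
  Task 4: deadline = 31
  Task 3: deadline = 33
  Task 6: deadline = 36
  Task 1: deadline = 37
Priority order (highest first): [5, 2, 4, 3, 6, 1]
Highest priority task = 5

5


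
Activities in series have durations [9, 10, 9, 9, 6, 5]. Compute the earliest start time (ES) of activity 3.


Activity 3 starts after activities 1 through 2 complete.
Predecessor durations: [9, 10]
ES = 9 + 10 = 19

19


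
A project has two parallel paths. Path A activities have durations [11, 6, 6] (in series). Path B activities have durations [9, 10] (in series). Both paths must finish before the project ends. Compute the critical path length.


Path A total = 11 + 6 + 6 = 23
Path B total = 9 + 10 = 19
Critical path = longest path = max(23, 19) = 23

23


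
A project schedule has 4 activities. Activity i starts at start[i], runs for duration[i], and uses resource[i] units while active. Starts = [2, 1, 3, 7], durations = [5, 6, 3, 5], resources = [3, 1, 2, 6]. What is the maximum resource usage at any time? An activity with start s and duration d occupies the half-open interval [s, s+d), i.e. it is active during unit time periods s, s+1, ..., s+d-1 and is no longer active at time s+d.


Each activity i is active on [start_i, start_i + duration_i).
Compute total resource usage per time slot:
  t=0: active resources = [], total = 0
  t=1: active resources = [1], total = 1
  t=2: active resources = [3, 1], total = 4
  t=3: active resources = [3, 1, 2], total = 6
  t=4: active resources = [3, 1, 2], total = 6
  t=5: active resources = [3, 1, 2], total = 6
  t=6: active resources = [3, 1], total = 4
  t=7: active resources = [6], total = 6
  t=8: active resources = [6], total = 6
  t=9: active resources = [6], total = 6
  t=10: active resources = [6], total = 6
  t=11: active resources = [6], total = 6
Peak resource demand = 6

6


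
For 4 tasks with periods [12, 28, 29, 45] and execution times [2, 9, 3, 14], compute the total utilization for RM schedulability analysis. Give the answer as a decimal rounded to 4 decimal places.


Compute individual utilizations (exact fractions):
  Task 1: C/T = 2/12 = 1/6 (approx. 0.1667)
  Task 2: C/T = 9/28 (approx. 0.3214)
  Task 3: C/T = 3/29 (approx. 0.1034)
  Task 4: C/T = 14/45 (approx. 0.3111)
Total utilization U = 1/6 + 9/28 + 3/29 + 14/45 = 32983/36540
Rounded to 4 decimal places: U = 0.9027
RM (Liu & Layland) bound for 4 tasks = 0.756828; compare with U = 32983/36540 (approx. 0.902655)
bound < U <= 1, so the RM sufficient condition is not met (inconclusive; an exact test such as response-time analysis is needed).

0.9027


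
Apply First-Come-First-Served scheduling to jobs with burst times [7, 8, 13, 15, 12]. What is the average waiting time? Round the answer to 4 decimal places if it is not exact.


FCFS order (as given): [7, 8, 13, 15, 12]
Waiting times:
  Job 1: wait = 0
  Job 2: wait = 7
  Job 3: wait = 15
  Job 4: wait = 28
  Job 5: wait = 43
Sum of waiting times = 93
Average waiting time = 93/5 = 18.6

18.6


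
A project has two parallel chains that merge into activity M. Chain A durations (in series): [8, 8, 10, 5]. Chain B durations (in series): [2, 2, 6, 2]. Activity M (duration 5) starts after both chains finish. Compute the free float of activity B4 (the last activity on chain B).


ES(B4) = sum of predecessors on chain B = 10
EF(B4) = ES + duration = 10 + 2 = 12
Successor of B4 is M. ES(M) = max(sum(A), sum(B)) = max(31, 12) = 31
Free float = ES(successor) - EF(current) = 31 - 12 = 19

19


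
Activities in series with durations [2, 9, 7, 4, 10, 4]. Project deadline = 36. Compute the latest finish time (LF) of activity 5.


LF(activity 5) = deadline - sum of successor durations
Successors: activities 6 through 6 with durations [4]
Sum of successor durations = 4
LF = 36 - 4 = 32

32


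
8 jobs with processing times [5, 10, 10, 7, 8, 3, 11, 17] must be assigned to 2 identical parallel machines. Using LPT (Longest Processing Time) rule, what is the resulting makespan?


Sort jobs in decreasing order (LPT): [17, 11, 10, 10, 8, 7, 5, 3]
Assign each job to the least loaded machine:
  Machine 1: jobs [17, 10, 7, 3], load = 37
  Machine 2: jobs [11, 10, 8, 5], load = 34
Makespan = max load = 37

37


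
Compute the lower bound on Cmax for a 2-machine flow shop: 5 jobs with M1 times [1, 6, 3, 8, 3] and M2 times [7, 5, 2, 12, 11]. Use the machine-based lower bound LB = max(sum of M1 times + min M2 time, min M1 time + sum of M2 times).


LB1 = sum(M1 times) + min(M2 times) = 21 + 2 = 23
LB2 = min(M1 times) + sum(M2 times) = 1 + 37 = 38
Lower bound = max(LB1, LB2) = max(23, 38) = 38

38


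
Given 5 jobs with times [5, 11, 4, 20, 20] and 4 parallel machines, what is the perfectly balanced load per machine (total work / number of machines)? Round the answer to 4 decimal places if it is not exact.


Total processing time = 5 + 11 + 4 + 20 + 20 = 60
Number of machines = 4
Ideal balanced load = 60 / 4 = 15.0

15.0


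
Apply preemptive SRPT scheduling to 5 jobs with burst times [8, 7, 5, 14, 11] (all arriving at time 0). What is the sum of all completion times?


Since all jobs arrive at t=0, SRPT equals SPT ordering.
SPT order: [5, 7, 8, 11, 14]
Completion times:
  Job 1: p=5, C=5
  Job 2: p=7, C=12
  Job 3: p=8, C=20
  Job 4: p=11, C=31
  Job 5: p=14, C=45
Total completion time = 5 + 12 + 20 + 31 + 45 = 113

113


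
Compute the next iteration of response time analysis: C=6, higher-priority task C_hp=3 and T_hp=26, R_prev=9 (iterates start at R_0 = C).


R_next = C + ceil(R_prev / T_hp) * C_hp
ceil(9 / 26) = ceil(0.3462) = 1
Interference = 1 * 3 = 3
R_next = 6 + 3 = 9
R_next = R_prev, so the iteration has converged (response time = 9).

9


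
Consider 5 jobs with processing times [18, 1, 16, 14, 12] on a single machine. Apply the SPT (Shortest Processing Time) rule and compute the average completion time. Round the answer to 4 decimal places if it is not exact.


Sort jobs by processing time (SPT order): [1, 12, 14, 16, 18]
Compute completion times sequentially:
  Job 1: processing = 1, completes at 1
  Job 2: processing = 12, completes at 13
  Job 3: processing = 14, completes at 27
  Job 4: processing = 16, completes at 43
  Job 5: processing = 18, completes at 61
Sum of completion times = 145
Average completion time = 145/5 = 29.0

29.0


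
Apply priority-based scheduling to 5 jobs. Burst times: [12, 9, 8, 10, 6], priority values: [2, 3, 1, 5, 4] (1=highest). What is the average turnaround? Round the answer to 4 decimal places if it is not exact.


Sort by priority (ascending = highest first):
Order: [(1, 8), (2, 12), (3, 9), (4, 6), (5, 10)]
Completion times:
  Priority 1, burst=8, C=8
  Priority 2, burst=12, C=20
  Priority 3, burst=9, C=29
  Priority 4, burst=6, C=35
  Priority 5, burst=10, C=45
Average turnaround = 137/5 = 27.4

27.4


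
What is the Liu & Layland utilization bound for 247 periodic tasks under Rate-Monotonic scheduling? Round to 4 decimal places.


Compute 2^(1/247) = 1.0028102051
Subtract 1: 1.0028102051 - 1 = 0.0028102051
Multiply by n: 247 * 0.0028102051 = 0.6941206597
Round to 4 dp: 0.6941

0.6941


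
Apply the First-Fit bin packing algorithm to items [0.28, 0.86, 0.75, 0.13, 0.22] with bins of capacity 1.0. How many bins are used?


Place items sequentially using First-Fit:
  Item 0.28 -> new Bin 1
  Item 0.86 -> new Bin 2
  Item 0.75 -> new Bin 3
  Item 0.13 -> Bin 1 (now 0.41)
  Item 0.22 -> Bin 1 (now 0.63)
Total bins used = 3

3


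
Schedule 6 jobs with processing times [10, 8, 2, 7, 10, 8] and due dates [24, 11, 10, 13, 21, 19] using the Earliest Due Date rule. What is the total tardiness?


Sort by due date (EDD order): [(2, 10), (8, 11), (7, 13), (8, 19), (10, 21), (10, 24)]
Compute completion times and tardiness:
  Job 1: p=2, d=10, C=2, tardiness=max(0,2-10)=0
  Job 2: p=8, d=11, C=10, tardiness=max(0,10-11)=0
  Job 3: p=7, d=13, C=17, tardiness=max(0,17-13)=4
  Job 4: p=8, d=19, C=25, tardiness=max(0,25-19)=6
  Job 5: p=10, d=21, C=35, tardiness=max(0,35-21)=14
  Job 6: p=10, d=24, C=45, tardiness=max(0,45-24)=21
Total tardiness = 45

45


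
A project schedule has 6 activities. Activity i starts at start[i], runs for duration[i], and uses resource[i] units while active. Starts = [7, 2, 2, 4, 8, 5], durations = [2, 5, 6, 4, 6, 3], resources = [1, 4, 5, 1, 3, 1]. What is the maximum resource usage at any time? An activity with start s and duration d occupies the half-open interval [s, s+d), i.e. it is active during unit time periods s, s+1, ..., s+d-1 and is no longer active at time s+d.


Each activity i is active on [start_i, start_i + duration_i).
Compute total resource usage per time slot:
  t=0: active resources = [], total = 0
  t=1: active resources = [], total = 0
  t=2: active resources = [4, 5], total = 9
  t=3: active resources = [4, 5], total = 9
  t=4: active resources = [4, 5, 1], total = 10
  t=5: active resources = [4, 5, 1, 1], total = 11
  t=6: active resources = [4, 5, 1, 1], total = 11
  t=7: active resources = [1, 5, 1, 1], total = 8
  t=8: active resources = [1, 3], total = 4
  t=9: active resources = [3], total = 3
  t=10: active resources = [3], total = 3
  t=11: active resources = [3], total = 3
  t=12: active resources = [3], total = 3
  t=13: active resources = [3], total = 3
Peak resource demand = 11

11


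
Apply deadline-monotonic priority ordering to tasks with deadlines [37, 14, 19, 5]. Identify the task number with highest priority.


Sort tasks by relative deadline (ascending):
  Task 4: deadline = 5
  Task 2: deadline = 14
  Task 3: deadline = 19
  Task 1: deadline = 37
Priority order (highest first): [4, 2, 3, 1]
Highest priority task = 4

4


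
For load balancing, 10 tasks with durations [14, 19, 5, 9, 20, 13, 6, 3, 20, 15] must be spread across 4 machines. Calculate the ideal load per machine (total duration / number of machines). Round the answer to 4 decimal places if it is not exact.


Total processing time = 14 + 19 + 5 + 9 + 20 + 13 + 6 + 3 + 20 + 15 = 124
Number of machines = 4
Ideal balanced load = 124 / 4 = 31.0

31.0


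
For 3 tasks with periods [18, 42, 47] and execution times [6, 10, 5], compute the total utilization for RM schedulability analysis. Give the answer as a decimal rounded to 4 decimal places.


Compute individual utilizations (exact fractions):
  Task 1: C/T = 6/18 = 1/3 (approx. 0.3333)
  Task 2: C/T = 10/42 = 5/21 (approx. 0.2381)
  Task 3: C/T = 5/47 (approx. 0.1064)
Total utilization U = 1/3 + 5/21 + 5/47 = 223/329
Rounded to 4 decimal places: U = 0.6778
RM (Liu & Layland) bound for 3 tasks = 0.779763; compare with U = 223/329 (approx. 0.677812)
U <= bound, so schedulable by RM sufficient condition.

0.6778


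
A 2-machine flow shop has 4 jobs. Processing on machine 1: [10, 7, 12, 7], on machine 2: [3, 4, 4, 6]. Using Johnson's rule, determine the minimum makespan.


Apply Johnson's rule:
  Group 1 (a <= b): []
  Group 2 (a > b): [(4, 7, 6), (2, 7, 4), (3, 12, 4), (1, 10, 3)]
Optimal job order: [4, 2, 3, 1]
Schedule:
  Job 4: M1 done at 7, M2 done at 13
  Job 2: M1 done at 14, M2 done at 18
  Job 3: M1 done at 26, M2 done at 30
  Job 1: M1 done at 36, M2 done at 39
Makespan = 39

39


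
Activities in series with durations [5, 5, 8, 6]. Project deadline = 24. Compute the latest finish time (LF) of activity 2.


LF(activity 2) = deadline - sum of successor durations
Successors: activities 3 through 4 with durations [8, 6]
Sum of successor durations = 14
LF = 24 - 14 = 10

10


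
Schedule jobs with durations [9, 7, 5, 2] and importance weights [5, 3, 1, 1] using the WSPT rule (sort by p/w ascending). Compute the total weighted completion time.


Compute p/w ratios and sort ascending (WSPT): [(9, 5), (2, 1), (7, 3), (5, 1)]
Compute weighted completion times:
  Job (p=9,w=5): C=9, w*C=5*9=45
  Job (p=2,w=1): C=11, w*C=1*11=11
  Job (p=7,w=3): C=18, w*C=3*18=54
  Job (p=5,w=1): C=23, w*C=1*23=23
Total weighted completion time = 133

133


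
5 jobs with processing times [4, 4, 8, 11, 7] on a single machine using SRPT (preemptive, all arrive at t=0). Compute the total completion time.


Since all jobs arrive at t=0, SRPT equals SPT ordering.
SPT order: [4, 4, 7, 8, 11]
Completion times:
  Job 1: p=4, C=4
  Job 2: p=4, C=8
  Job 3: p=7, C=15
  Job 4: p=8, C=23
  Job 5: p=11, C=34
Total completion time = 4 + 8 + 15 + 23 + 34 = 84

84


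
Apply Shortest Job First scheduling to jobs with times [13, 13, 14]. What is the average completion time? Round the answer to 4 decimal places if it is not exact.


SJF order (ascending): [13, 13, 14]
Completion times:
  Job 1: burst=13, C=13
  Job 2: burst=13, C=26
  Job 3: burst=14, C=40
Average completion = 79/3 = 26.3333

26.3333


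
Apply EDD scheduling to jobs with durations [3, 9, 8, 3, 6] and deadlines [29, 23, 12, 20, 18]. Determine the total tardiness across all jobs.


Sort by due date (EDD order): [(8, 12), (6, 18), (3, 20), (9, 23), (3, 29)]
Compute completion times and tardiness:
  Job 1: p=8, d=12, C=8, tardiness=max(0,8-12)=0
  Job 2: p=6, d=18, C=14, tardiness=max(0,14-18)=0
  Job 3: p=3, d=20, C=17, tardiness=max(0,17-20)=0
  Job 4: p=9, d=23, C=26, tardiness=max(0,26-23)=3
  Job 5: p=3, d=29, C=29, tardiness=max(0,29-29)=0
Total tardiness = 3

3


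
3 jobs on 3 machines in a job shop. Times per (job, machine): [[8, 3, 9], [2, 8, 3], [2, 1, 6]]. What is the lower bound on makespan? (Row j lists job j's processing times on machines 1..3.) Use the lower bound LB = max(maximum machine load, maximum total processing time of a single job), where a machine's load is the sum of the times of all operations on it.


Machine loads:
  Machine 1: 8 + 2 + 2 = 12
  Machine 2: 3 + 8 + 1 = 12
  Machine 3: 9 + 3 + 6 = 18
Max machine load = 18
Job totals:
  Job 1: 20
  Job 2: 13
  Job 3: 9
Max job total = 20
Lower bound = max(18, 20) = 20

20


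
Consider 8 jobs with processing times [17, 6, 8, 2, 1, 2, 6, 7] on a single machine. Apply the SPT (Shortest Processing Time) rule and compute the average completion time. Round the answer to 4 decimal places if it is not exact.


Sort jobs by processing time (SPT order): [1, 2, 2, 6, 6, 7, 8, 17]
Compute completion times sequentially:
  Job 1: processing = 1, completes at 1
  Job 2: processing = 2, completes at 3
  Job 3: processing = 2, completes at 5
  Job 4: processing = 6, completes at 11
  Job 5: processing = 6, completes at 17
  Job 6: processing = 7, completes at 24
  Job 7: processing = 8, completes at 32
  Job 8: processing = 17, completes at 49
Sum of completion times = 142
Average completion time = 142/8 = 17.75

17.75


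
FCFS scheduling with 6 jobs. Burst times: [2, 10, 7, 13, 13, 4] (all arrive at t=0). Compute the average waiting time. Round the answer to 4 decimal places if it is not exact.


FCFS order (as given): [2, 10, 7, 13, 13, 4]
Waiting times:
  Job 1: wait = 0
  Job 2: wait = 2
  Job 3: wait = 12
  Job 4: wait = 19
  Job 5: wait = 32
  Job 6: wait = 45
Sum of waiting times = 110
Average waiting time = 110/6 = 18.3333

18.3333


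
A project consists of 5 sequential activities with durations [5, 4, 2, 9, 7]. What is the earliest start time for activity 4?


Activity 4 starts after activities 1 through 3 complete.
Predecessor durations: [5, 4, 2]
ES = 5 + 4 + 2 = 11

11


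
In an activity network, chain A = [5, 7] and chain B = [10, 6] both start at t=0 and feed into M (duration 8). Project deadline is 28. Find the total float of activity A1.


Forward pass: ES(A1) = sum of predecessors on chain A = 0
EF = ES + duration = 0 + 5 = 5
Backward pass: LF(M) = deadline = 28; LS(M) = 28 - 8 = 20
LF(A1) = LS(M) - sum(successors on chain A) = 20 - 7 = 13
LS = LF - duration = 13 - 5 = 8
Total float = LS - ES = 8 - 0 = 8

8


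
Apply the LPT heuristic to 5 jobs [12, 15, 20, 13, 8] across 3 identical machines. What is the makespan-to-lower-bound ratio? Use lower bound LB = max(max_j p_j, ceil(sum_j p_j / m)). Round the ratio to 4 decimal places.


LPT order: [20, 15, 13, 12, 8]
Machine loads after assignment: [20, 23, 25]
LPT makespan = 25
Lower bound = max(max_job, ceil(total/3)) = max(20, 23) = 23
Ratio = 25 / 23 = 1.087

1.087


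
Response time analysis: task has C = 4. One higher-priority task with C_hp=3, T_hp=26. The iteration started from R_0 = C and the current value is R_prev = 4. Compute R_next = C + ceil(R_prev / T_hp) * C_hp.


R_next = C + ceil(R_prev / T_hp) * C_hp
ceil(4 / 26) = ceil(0.1538) = 1
Interference = 1 * 3 = 3
R_next = 4 + 3 = 7

7


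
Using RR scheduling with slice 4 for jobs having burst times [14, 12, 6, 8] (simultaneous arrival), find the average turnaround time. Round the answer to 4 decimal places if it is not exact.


Time quantum = 4
Execution trace:
  J1 runs 4 units, time = 4
  J2 runs 4 units, time = 8
  J3 runs 4 units, time = 12
  J4 runs 4 units, time = 16
  J1 runs 4 units, time = 20
  J2 runs 4 units, time = 24
  J3 runs 2 units, time = 26
  J4 runs 4 units, time = 30
  J1 runs 4 units, time = 34
  J2 runs 4 units, time = 38
  J1 runs 2 units, time = 40
Finish times: [40, 38, 26, 30]
Average turnaround = 134/4 = 33.5

33.5


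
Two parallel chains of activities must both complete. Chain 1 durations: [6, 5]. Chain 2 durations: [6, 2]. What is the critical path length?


Path A total = 6 + 5 = 11
Path B total = 6 + 2 = 8
Critical path = longest path = max(11, 8) = 11

11


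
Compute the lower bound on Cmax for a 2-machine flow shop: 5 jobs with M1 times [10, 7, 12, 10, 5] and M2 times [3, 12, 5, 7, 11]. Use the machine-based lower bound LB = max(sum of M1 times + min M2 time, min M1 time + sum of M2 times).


LB1 = sum(M1 times) + min(M2 times) = 44 + 3 = 47
LB2 = min(M1 times) + sum(M2 times) = 5 + 38 = 43
Lower bound = max(LB1, LB2) = max(47, 43) = 47

47


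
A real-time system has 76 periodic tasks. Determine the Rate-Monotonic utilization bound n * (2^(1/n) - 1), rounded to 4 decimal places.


Compute 2^(1/76) = 1.0091620748
Subtract 1: 1.0091620748 - 1 = 0.0091620748
Multiply by n: 76 * 0.0091620748 = 0.6963176848
Round to 4 dp: 0.6963

0.6963


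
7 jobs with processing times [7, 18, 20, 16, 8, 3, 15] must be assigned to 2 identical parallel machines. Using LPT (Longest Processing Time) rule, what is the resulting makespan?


Sort jobs in decreasing order (LPT): [20, 18, 16, 15, 8, 7, 3]
Assign each job to the least loaded machine:
  Machine 1: jobs [20, 15, 7, 3], load = 45
  Machine 2: jobs [18, 16, 8], load = 42
Makespan = max load = 45

45


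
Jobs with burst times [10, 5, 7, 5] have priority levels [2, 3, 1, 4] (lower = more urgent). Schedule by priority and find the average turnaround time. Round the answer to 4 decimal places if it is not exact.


Sort by priority (ascending = highest first):
Order: [(1, 7), (2, 10), (3, 5), (4, 5)]
Completion times:
  Priority 1, burst=7, C=7
  Priority 2, burst=10, C=17
  Priority 3, burst=5, C=22
  Priority 4, burst=5, C=27
Average turnaround = 73/4 = 18.25

18.25


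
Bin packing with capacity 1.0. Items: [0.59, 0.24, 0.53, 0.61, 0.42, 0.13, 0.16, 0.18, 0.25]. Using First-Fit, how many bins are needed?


Place items sequentially using First-Fit:
  Item 0.59 -> new Bin 1
  Item 0.24 -> Bin 1 (now 0.83)
  Item 0.53 -> new Bin 2
  Item 0.61 -> new Bin 3
  Item 0.42 -> Bin 2 (now 0.95)
  Item 0.13 -> Bin 1 (now 0.96)
  Item 0.16 -> Bin 3 (now 0.77)
  Item 0.18 -> Bin 3 (now 0.95)
  Item 0.25 -> new Bin 4
Total bins used = 4

4


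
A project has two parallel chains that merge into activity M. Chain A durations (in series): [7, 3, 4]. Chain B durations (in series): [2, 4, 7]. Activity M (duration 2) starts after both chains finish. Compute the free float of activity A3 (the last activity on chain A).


ES(A3) = sum of predecessors on chain A = 10
EF(A3) = ES + duration = 10 + 4 = 14
Successor of A3 is M. ES(M) = max(sum(A), sum(B)) = max(14, 13) = 14
Free float = ES(successor) - EF(current) = 14 - 14 = 0

0


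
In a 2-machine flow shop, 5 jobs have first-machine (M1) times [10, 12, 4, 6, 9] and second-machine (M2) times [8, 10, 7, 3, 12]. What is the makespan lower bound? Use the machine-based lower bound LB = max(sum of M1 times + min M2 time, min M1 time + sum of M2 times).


LB1 = sum(M1 times) + min(M2 times) = 41 + 3 = 44
LB2 = min(M1 times) + sum(M2 times) = 4 + 40 = 44
Lower bound = max(LB1, LB2) = max(44, 44) = 44

44


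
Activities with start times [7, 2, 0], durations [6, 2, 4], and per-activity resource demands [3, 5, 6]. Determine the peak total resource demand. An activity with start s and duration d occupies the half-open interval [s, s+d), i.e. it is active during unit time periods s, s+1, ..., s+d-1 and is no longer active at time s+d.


Each activity i is active on [start_i, start_i + duration_i).
Compute total resource usage per time slot:
  t=0: active resources = [6], total = 6
  t=1: active resources = [6], total = 6
  t=2: active resources = [5, 6], total = 11
  t=3: active resources = [5, 6], total = 11
  t=4: active resources = [], total = 0
  t=5: active resources = [], total = 0
  t=6: active resources = [], total = 0
  t=7: active resources = [3], total = 3
  t=8: active resources = [3], total = 3
  t=9: active resources = [3], total = 3
  t=10: active resources = [3], total = 3
  t=11: active resources = [3], total = 3
  t=12: active resources = [3], total = 3
Peak resource demand = 11

11


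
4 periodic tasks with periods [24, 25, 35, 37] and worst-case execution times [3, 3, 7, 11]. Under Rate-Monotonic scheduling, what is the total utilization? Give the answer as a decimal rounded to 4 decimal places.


Compute individual utilizations (exact fractions):
  Task 1: C/T = 3/24 = 1/8 (approx. 0.125)
  Task 2: C/T = 3/25 (approx. 0.12)
  Task 3: C/T = 7/35 = 1/5 (approx. 0.2)
  Task 4: C/T = 11/37 (approx. 0.2973)
Total utilization U = 1/8 + 3/25 + 1/5 + 11/37 = 5493/7400
Rounded to 4 decimal places: U = 0.7423
RM (Liu & Layland) bound for 4 tasks = 0.756828; compare with U = 5493/7400 (approx. 0.742297)
U <= bound, so schedulable by RM sufficient condition.

0.7423


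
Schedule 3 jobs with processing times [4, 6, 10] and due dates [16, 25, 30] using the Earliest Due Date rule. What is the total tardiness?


Sort by due date (EDD order): [(4, 16), (6, 25), (10, 30)]
Compute completion times and tardiness:
  Job 1: p=4, d=16, C=4, tardiness=max(0,4-16)=0
  Job 2: p=6, d=25, C=10, tardiness=max(0,10-25)=0
  Job 3: p=10, d=30, C=20, tardiness=max(0,20-30)=0
Total tardiness = 0

0


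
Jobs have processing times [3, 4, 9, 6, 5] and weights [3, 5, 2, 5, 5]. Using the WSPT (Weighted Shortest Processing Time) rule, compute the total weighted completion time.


Compute p/w ratios and sort ascending (WSPT): [(4, 5), (3, 3), (5, 5), (6, 5), (9, 2)]
Compute weighted completion times:
  Job (p=4,w=5): C=4, w*C=5*4=20
  Job (p=3,w=3): C=7, w*C=3*7=21
  Job (p=5,w=5): C=12, w*C=5*12=60
  Job (p=6,w=5): C=18, w*C=5*18=90
  Job (p=9,w=2): C=27, w*C=2*27=54
Total weighted completion time = 245

245


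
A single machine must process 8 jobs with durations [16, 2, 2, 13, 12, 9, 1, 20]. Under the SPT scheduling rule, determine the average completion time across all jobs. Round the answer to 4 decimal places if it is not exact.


Sort jobs by processing time (SPT order): [1, 2, 2, 9, 12, 13, 16, 20]
Compute completion times sequentially:
  Job 1: processing = 1, completes at 1
  Job 2: processing = 2, completes at 3
  Job 3: processing = 2, completes at 5
  Job 4: processing = 9, completes at 14
  Job 5: processing = 12, completes at 26
  Job 6: processing = 13, completes at 39
  Job 7: processing = 16, completes at 55
  Job 8: processing = 20, completes at 75
Sum of completion times = 218
Average completion time = 218/8 = 27.25

27.25


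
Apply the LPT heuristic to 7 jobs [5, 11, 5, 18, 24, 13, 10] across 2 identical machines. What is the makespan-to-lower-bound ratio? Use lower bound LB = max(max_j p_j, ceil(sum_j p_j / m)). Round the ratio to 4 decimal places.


LPT order: [24, 18, 13, 11, 10, 5, 5]
Machine loads after assignment: [45, 41]
LPT makespan = 45
Lower bound = max(max_job, ceil(total/2)) = max(24, 43) = 43
Ratio = 45 / 43 = 1.0465

1.0465


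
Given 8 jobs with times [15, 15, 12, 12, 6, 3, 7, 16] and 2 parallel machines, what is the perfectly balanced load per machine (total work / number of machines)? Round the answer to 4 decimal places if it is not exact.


Total processing time = 15 + 15 + 12 + 12 + 6 + 3 + 7 + 16 = 86
Number of machines = 2
Ideal balanced load = 86 / 2 = 43.0

43.0


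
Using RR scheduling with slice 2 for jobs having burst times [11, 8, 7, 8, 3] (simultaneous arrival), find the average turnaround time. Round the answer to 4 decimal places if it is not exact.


Time quantum = 2
Execution trace:
  J1 runs 2 units, time = 2
  J2 runs 2 units, time = 4
  J3 runs 2 units, time = 6
  J4 runs 2 units, time = 8
  J5 runs 2 units, time = 10
  J1 runs 2 units, time = 12
  J2 runs 2 units, time = 14
  J3 runs 2 units, time = 16
  J4 runs 2 units, time = 18
  J5 runs 1 units, time = 19
  J1 runs 2 units, time = 21
  J2 runs 2 units, time = 23
  J3 runs 2 units, time = 25
  J4 runs 2 units, time = 27
  J1 runs 2 units, time = 29
  J2 runs 2 units, time = 31
  J3 runs 1 units, time = 32
  J4 runs 2 units, time = 34
  J1 runs 2 units, time = 36
  J1 runs 1 units, time = 37
Finish times: [37, 31, 32, 34, 19]
Average turnaround = 153/5 = 30.6

30.6


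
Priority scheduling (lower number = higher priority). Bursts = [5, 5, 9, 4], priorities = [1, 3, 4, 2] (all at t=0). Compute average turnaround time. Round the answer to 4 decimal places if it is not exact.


Sort by priority (ascending = highest first):
Order: [(1, 5), (2, 4), (3, 5), (4, 9)]
Completion times:
  Priority 1, burst=5, C=5
  Priority 2, burst=4, C=9
  Priority 3, burst=5, C=14
  Priority 4, burst=9, C=23
Average turnaround = 51/4 = 12.75

12.75


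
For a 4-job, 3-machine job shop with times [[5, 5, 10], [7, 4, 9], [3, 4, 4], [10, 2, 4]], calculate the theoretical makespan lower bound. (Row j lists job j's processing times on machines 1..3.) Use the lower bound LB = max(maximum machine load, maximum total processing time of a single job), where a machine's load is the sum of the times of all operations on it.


Machine loads:
  Machine 1: 5 + 7 + 3 + 10 = 25
  Machine 2: 5 + 4 + 4 + 2 = 15
  Machine 3: 10 + 9 + 4 + 4 = 27
Max machine load = 27
Job totals:
  Job 1: 20
  Job 2: 20
  Job 3: 11
  Job 4: 16
Max job total = 20
Lower bound = max(27, 20) = 27

27


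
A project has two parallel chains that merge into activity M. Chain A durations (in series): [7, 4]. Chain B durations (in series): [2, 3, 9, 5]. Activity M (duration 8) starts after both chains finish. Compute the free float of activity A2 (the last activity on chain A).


ES(A2) = sum of predecessors on chain A = 7
EF(A2) = ES + duration = 7 + 4 = 11
Successor of A2 is M. ES(M) = max(sum(A), sum(B)) = max(11, 19) = 19
Free float = ES(successor) - EF(current) = 19 - 11 = 8

8


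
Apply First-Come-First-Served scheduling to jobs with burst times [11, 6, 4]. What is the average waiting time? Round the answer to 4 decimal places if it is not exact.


FCFS order (as given): [11, 6, 4]
Waiting times:
  Job 1: wait = 0
  Job 2: wait = 11
  Job 3: wait = 17
Sum of waiting times = 28
Average waiting time = 28/3 = 9.3333

9.3333


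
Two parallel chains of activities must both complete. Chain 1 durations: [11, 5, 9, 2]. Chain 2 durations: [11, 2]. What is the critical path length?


Path A total = 11 + 5 + 9 + 2 = 27
Path B total = 11 + 2 = 13
Critical path = longest path = max(27, 13) = 27

27


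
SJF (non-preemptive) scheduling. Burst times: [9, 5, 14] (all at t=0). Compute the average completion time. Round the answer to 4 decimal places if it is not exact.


SJF order (ascending): [5, 9, 14]
Completion times:
  Job 1: burst=5, C=5
  Job 2: burst=9, C=14
  Job 3: burst=14, C=28
Average completion = 47/3 = 15.6667

15.6667


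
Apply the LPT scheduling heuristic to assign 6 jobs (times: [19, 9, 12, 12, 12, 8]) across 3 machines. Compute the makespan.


Sort jobs in decreasing order (LPT): [19, 12, 12, 12, 9, 8]
Assign each job to the least loaded machine:
  Machine 1: jobs [19, 8], load = 27
  Machine 2: jobs [12, 12], load = 24
  Machine 3: jobs [12, 9], load = 21
Makespan = max load = 27

27


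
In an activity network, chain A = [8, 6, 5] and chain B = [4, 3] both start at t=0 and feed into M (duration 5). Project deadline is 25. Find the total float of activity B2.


Forward pass: ES(B2) = sum of predecessors on chain B = 4
EF = ES + duration = 4 + 3 = 7
Backward pass: LF(M) = deadline = 25; LS(M) = 25 - 5 = 20
LF(B2) = LS(M) - sum(successors on chain B) = 20 - 0 = 20
LS = LF - duration = 20 - 3 = 17
Total float = LS - ES = 17 - 4 = 13

13


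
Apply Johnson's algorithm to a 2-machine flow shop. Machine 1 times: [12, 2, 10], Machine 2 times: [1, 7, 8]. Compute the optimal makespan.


Apply Johnson's rule:
  Group 1 (a <= b): [(2, 2, 7)]
  Group 2 (a > b): [(3, 10, 8), (1, 12, 1)]
Optimal job order: [2, 3, 1]
Schedule:
  Job 2: M1 done at 2, M2 done at 9
  Job 3: M1 done at 12, M2 done at 20
  Job 1: M1 done at 24, M2 done at 25
Makespan = 25

25


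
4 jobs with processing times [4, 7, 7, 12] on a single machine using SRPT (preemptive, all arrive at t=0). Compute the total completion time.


Since all jobs arrive at t=0, SRPT equals SPT ordering.
SPT order: [4, 7, 7, 12]
Completion times:
  Job 1: p=4, C=4
  Job 2: p=7, C=11
  Job 3: p=7, C=18
  Job 4: p=12, C=30
Total completion time = 4 + 11 + 18 + 30 = 63

63


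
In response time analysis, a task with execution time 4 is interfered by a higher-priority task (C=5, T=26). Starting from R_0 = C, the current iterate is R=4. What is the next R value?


R_next = C + ceil(R_prev / T_hp) * C_hp
ceil(4 / 26) = ceil(0.1538) = 1
Interference = 1 * 5 = 5
R_next = 4 + 5 = 9

9


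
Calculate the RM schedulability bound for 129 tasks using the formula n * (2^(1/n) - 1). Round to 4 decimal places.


Compute 2^(1/129) = 1.0053876957
Subtract 1: 1.0053876957 - 1 = 0.0053876957
Multiply by n: 129 * 0.0053876957 = 0.6950127453
Round to 4 dp: 0.6950

0.6950


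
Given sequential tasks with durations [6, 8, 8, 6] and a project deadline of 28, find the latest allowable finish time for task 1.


LF(activity 1) = deadline - sum of successor durations
Successors: activities 2 through 4 with durations [8, 8, 6]
Sum of successor durations = 22
LF = 28 - 22 = 6

6


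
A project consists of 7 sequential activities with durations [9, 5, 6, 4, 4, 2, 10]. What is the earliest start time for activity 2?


Activity 2 starts after activities 1 through 1 complete.
Predecessor durations: [9]
ES = 9 = 9

9
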